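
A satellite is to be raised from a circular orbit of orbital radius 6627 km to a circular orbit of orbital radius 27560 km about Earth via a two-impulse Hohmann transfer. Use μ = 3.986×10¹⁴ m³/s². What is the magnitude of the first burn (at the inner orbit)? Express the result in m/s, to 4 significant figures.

Δv ≈ 2092 m/s

r₁ = 6627 km = 6.627×10⁶ m.
r₂ = 27560 km = 2.756×10⁷ m.
Transfer ellipse a_t = (r₁ + r₂)/2 = 1.709×10⁷ m.
At r₁: circular v_c1 = √(μ/r₁) = 7756 m/s; transfer-perigee v_p = √[μ(2/r₁ − 1/a_t)] = 9848 m/s.
Δv₁ = v_p − v_c1 = 2092 m/s.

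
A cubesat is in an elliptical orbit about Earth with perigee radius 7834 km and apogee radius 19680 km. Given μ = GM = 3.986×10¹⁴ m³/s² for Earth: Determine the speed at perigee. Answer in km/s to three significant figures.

Semi-major axis a = (r_p + r_a)/2 = 13757 km = 1.376×10⁷ m.
Vis-viva: v² = μ(2/r − 1/a) = 3.986×10¹⁴ × (2.553×10⁻⁷ − 7.269×10⁻⁸) = 7.279×10⁷ m²/s².
v = 8532 m/s = 8.532 km/s.

v ≈ 8.53 km/s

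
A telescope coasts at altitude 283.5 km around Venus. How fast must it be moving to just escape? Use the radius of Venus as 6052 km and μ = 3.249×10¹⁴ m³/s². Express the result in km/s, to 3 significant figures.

v_esc ≈ 10.1 km/s

r = 6052 + 283.5 = 6335.5 km = 6.3355×10⁶ m.
Escape speed v_esc = √(2μ/r) = √(2 × 3.249×10¹⁴ / 6.336×10⁶) = √(1.026×10⁸) = 10130 m/s.
= 10.13 km/s.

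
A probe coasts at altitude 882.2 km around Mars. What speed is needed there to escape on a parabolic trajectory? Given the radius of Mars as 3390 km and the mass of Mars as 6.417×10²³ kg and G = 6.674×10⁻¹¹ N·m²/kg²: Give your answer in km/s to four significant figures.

μ = GM = 6.674×10⁻¹¹ × 6.417×10²³ = 4.283×10¹³ m³/s².
r = 3390 + 882.2 = 4272.2 km = 4.2722×10⁶ m.
Escape speed v_esc = √(2μ/r) = √(2 × 4.283×10¹³ / 4.272×10⁶) = √(2.005×10⁷) = 4478 m/s.
= 4.478 km/s.

v_esc ≈ 4.478 km/s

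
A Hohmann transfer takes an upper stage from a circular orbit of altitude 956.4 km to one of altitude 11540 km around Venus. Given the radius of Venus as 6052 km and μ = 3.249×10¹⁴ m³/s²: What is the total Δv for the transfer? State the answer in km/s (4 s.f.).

Δv_total ≈ 2.388 km/s

r₁ = 6052 + 956.4 = 7008.4 km = 7.0084×10⁶ m.
r₂ = 6052 + 11540 = 17592 km = 1.7592×10⁷ m.
Transfer ellipse a_t = (r₁ + r₂)/2 = 1.230×10⁷ m.
At r₁: circular v_c1 = √(μ/r₁) = 6809 m/s; transfer-periapsis v_p = √[μ(2/r₁ − 1/a_t)] = 8143 m/s.
Δv₁ = v_p − v_c1 = 1334 m/s.
At r₂: circular v_c2 = √(μ/r₂) = 4298 m/s; transfer-apoapsis v_a = √[μ(2/r₂ − 1/a_t)] = 3244 m/s.
Δv₂ = v_c2 − v_a = 1054 m/s.
Total Δv = Δv₁ + Δv₂ = 2388 m/s = 2.388 km/s.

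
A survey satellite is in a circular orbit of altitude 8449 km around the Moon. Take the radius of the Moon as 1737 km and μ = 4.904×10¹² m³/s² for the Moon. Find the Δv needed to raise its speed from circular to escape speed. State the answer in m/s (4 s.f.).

Δv ≈ 287.4 m/s

r = 1737 + 8449 = 10186 km = 1.0186×10⁷ m.
Circular speed v_c = √(μ/r) = 693.9 m/s.
Escape speed v_esc = √(2μ/r) = √2 × v_c = 981.3 m/s.
Δv = v_esc − v_c = 287.4 m/s.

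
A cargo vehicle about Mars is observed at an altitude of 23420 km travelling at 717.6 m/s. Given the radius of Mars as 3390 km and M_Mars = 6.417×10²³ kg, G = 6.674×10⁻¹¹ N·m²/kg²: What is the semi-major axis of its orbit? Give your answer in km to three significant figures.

a ≈ 16000 km

μ = GM = 6.674×10⁻¹¹ × 6.417×10²³ = 4.283×10¹³ m³/s².
r = 3390 + 23420 = 26810 km = 2.681×10⁷ m.
Specific orbital energy ε = v²/2 − μ/r = (717.6)²/2 − 4.283×10¹³/2.681×10⁷ = -1.340×10⁶ J/kg.
Since ε = −μ/(2a), a = −μ/(2ε) = 1.598×10⁷ m = 15981 km.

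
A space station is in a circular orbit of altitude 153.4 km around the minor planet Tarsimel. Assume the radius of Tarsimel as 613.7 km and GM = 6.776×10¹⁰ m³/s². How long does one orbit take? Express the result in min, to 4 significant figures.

T ≈ 270.3 min

r = 613.7 + 153.4 = 767.10 km = 7.6710×10⁵ m.
Kepler's third law: T = 2π√(r³/μ) = 2π√((7.671×10⁵)³ / 6.776×10¹⁰).
r³/μ = 6.662×10⁶ s², so T = 2π × 2.581×10³ = 1.622×10⁴ s.
Converting: 1.622×10⁴ s ÷ 60.00 = 270.3 min.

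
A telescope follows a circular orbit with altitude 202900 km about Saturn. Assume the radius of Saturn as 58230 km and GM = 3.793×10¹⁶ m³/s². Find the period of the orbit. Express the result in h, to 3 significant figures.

r = 58230 + 202900 = 261130 km = 2.6113×10⁸ m.
Kepler's third law: T = 2π√(r³/μ) = 2π√((2.611×10⁸)³ / 3.793×10¹⁶).
r³/μ = 4.694×10⁸ s², so T = 2π × 2.167×10⁴ = 1.361×10⁵ s.
Converting: 1.361×10⁵ s ÷ 3600 = 37.82 h.

T ≈ 37.8 h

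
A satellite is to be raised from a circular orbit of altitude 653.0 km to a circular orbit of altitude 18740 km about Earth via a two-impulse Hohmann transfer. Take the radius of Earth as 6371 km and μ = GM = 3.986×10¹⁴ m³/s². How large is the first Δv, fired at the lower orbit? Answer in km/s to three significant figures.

Δv ≈ 1.88 km/s

r₁ = 6371 + 653.0 = 7024.0 km = 7.0240×10⁶ m.
r₂ = 6371 + 18740 = 25111 km = 2.5111×10⁷ m.
Transfer ellipse a_t = (r₁ + r₂)/2 = 1.607×10⁷ m.
At r₁: circular v_c1 = √(μ/r₁) = 7533 m/s; transfer-perigee v_p = √[μ(2/r₁ − 1/a_t)] = 9417 m/s.
Δv₁ = v_p − v_c1 = 1884 m/s.
= 1.884 km/s.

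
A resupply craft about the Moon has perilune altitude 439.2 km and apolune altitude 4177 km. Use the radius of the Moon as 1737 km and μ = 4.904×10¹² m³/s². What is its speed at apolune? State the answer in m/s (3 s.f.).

v ≈ 668 m/s

r_p = 1737 + 439.2 = 2176.2 km = 2.1762×10⁶ m.
r_a = 1737 + 4177 = 5914.0 km = 5.9140×10⁶ m.
Semi-major axis a = (r_p + r_a)/2 = 4045.1 km = 4.045×10⁶ m.
Vis-viva: v² = μ(2/r − 1/a) = 4.904×10¹² × (3.382×10⁻⁷ − 2.472×10⁻⁷) = 4.461×10⁵ m²/s².
v = 667.9 m/s.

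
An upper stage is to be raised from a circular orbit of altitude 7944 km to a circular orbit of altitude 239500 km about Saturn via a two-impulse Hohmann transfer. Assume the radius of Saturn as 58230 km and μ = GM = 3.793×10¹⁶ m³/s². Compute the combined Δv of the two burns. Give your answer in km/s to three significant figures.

Δv_total ≈ 11.2 km/s

r₁ = 58230 + 7944 = 66174 km = 6.6174×10⁷ m.
r₂ = 58230 + 239500 = 297730 km = 2.9773×10⁸ m.
Transfer ellipse a_t = (r₁ + r₂)/2 = 1.820×10⁸ m.
At r₁: circular v_c1 = √(μ/r₁) = 23940 m/s; transfer-perikrone v_p = √[μ(2/r₁ − 1/a_t)] = 30630 m/s.
Δv₁ = v_p − v_c1 = 6684 m/s.
At r₂: circular v_c2 = √(μ/r₂) = 11290 m/s; transfer-apokrone v_a = √[μ(2/r₂ − 1/a_t)] = 6807 m/s.
Δv₂ = v_c2 − v_a = 4480 m/s.
Total Δv = Δv₁ + Δv₂ = 11160 m/s = 11.16 km/s.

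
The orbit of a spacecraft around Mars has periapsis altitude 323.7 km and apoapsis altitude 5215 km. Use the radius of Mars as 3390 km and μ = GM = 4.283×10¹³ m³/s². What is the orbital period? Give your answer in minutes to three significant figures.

T ≈ 245 minutes

r_p = 3390 + 323.7 = 3713.7 km = 3.7137×10⁶ m.
r_a = 3390 + 5215 = 8605.0 km = 8.6050×10⁶ m.
Semi-major axis a = (r_p + r_a)/2 = (3713.7 + 8605.0)/2 = 6159.4 km = 6.159×10⁶ m.
By Kepler's third law T = 2π√(a³/μ) = 2π × 2.336×10³ = 1.468×10⁴ s.
= 244.6 minutes.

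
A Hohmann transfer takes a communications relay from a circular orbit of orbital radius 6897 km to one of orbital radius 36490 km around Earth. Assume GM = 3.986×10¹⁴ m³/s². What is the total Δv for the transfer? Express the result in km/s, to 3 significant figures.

r₁ = 6897 km = 6.897×10⁶ m.
r₂ = 36490 km = 3.649×10⁷ m.
Transfer ellipse a_t = (r₁ + r₂)/2 = 2.169×10⁷ m.
At r₁: circular v_c1 = √(μ/r₁) = 7602 m/s; transfer-perigee v_p = √[μ(2/r₁ − 1/a_t)] = 9860 m/s.
Δv₁ = v_p − v_c1 = 2257 m/s.
At r₂: circular v_c2 = √(μ/r₂) = 3305 m/s; transfer-apogee v_a = √[μ(2/r₂ − 1/a_t)] = 1864 m/s.
Δv₂ = v_c2 − v_a = 1442 m/s.
Total Δv = Δv₁ + Δv₂ = 3699 m/s = 3.699 km/s.

Δv_total ≈ 3.70 km/s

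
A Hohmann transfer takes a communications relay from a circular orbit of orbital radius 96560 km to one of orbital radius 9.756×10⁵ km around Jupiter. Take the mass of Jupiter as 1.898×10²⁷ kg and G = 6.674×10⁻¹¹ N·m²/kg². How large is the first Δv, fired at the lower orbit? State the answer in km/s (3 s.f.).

μ = GM = 6.674×10⁻¹¹ × 1.898×10²⁷ = 1.267×10¹⁷ m³/s².
r₁ = 96560 km = 9.656×10⁷ m.
r₂ = 9.756×10⁵ km = 9.756×10⁸ m.
Transfer ellipse a_t = (r₁ + r₂)/2 = 5.361×10⁸ m.
At r₁: circular v_c1 = √(μ/r₁) = 36220 m/s; transfer-perijove v_p = √[μ(2/r₁ − 1/a_t)] = 48860 m/s.
Δv₁ = v_p − v_c1 = 12640 m/s.
= 12.64 km/s.

Δv ≈ 12.6 km/s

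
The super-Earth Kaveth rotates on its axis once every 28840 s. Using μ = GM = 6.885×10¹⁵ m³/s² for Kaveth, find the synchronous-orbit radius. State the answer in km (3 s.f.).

r_sync ≈ 52500 km

A synchronous orbit has period T, so by Kepler's third law a = (μT²/4π²)^(1/3).
μT²/4π² = 6.885×10¹⁵ × (2.884×10⁴)² / 39.48 = 1.451×10²³ m³.
a = 5.254×10⁷ m = 52543 km.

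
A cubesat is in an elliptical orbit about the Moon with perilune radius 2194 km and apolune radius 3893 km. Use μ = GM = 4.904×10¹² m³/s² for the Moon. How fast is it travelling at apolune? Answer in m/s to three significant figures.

v ≈ 953 m/s

Semi-major axis a = (r_p + r_a)/2 = 3043.5 km = 3.044×10⁶ m.
Vis-viva: v² = μ(2/r − 1/a) = 4.904×10¹² × (5.137×10⁻⁷ − 3.286×10⁻⁷) = 9.081×10⁵ m²/s².
v = 952.9 m/s.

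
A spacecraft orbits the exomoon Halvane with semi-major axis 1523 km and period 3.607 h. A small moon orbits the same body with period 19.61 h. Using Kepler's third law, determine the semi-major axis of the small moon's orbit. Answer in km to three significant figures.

Kepler's third law: a³ ∝ T², so a₂ = a₁ (T₂/T₁)^(2/3).
T₂/T₁ = 5.437, (T₂/T₁)^(2/3) = 3.092.
a₂ = 1523 × 3.092 = 4709 km.

a₂ ≈ 4710 km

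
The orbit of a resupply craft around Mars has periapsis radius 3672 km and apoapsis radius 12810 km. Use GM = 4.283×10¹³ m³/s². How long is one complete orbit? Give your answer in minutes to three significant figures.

T ≈ 379 minutes

Semi-major axis a = (r_p + r_a)/2 = (3672.0 + 12810)/2 = 8241.0 km = 8.241×10⁶ m.
By Kepler's third law T = 2π√(a³/μ) = 2π × 3.615×10³ = 2.271×10⁴ s.
= 378.6 minutes.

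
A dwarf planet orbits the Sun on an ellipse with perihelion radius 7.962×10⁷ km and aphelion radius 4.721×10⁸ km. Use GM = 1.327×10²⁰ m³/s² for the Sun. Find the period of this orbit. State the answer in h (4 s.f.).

T ≈ 21950 h

Semi-major axis a = (r_p + r_a)/2 = (7.9620×10⁷ + 4.7210×10⁸)/2 = 2.7586×10⁸ km = 2.759×10¹¹ m.
By Kepler's third law T = 2π√(a³/μ) = 2π × 1.258×10⁷ = 7.903×10⁷ s.
= 21950 h.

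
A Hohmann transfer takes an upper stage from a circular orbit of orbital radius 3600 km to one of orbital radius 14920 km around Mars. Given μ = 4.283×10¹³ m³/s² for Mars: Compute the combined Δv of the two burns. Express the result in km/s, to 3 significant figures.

r₁ = 3600 km = 3.600×10⁶ m.
r₂ = 14920 km = 1.492×10⁷ m.
Transfer ellipse a_t = (r₁ + r₂)/2 = 9.260×10⁶ m.
At r₁: circular v_c1 = √(μ/r₁) = 3449 m/s; transfer-periapsis v_p = √[μ(2/r₁ − 1/a_t)] = 4378 m/s.
Δv₁ = v_p − v_c1 = 929.0 m/s.
At r₂: circular v_c2 = √(μ/r₂) = 1694 m/s; transfer-apoapsis v_a = √[μ(2/r₂ − 1/a_t)] = 1056 m/s.
Δv₂ = v_c2 − v_a = 637.9 m/s.
Total Δv = Δv₁ + Δv₂ = 1567 m/s = 1.567 km/s.

Δv_total ≈ 1.57 km/s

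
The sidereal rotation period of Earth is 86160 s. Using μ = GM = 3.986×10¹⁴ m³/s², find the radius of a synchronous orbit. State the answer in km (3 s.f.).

A synchronous orbit has period T, so by Kepler's third law a = (μT²/4π²)^(1/3).
μT²/4π² = 3.986×10¹⁴ × (8.616×10⁴)² / 39.48 = 7.495×10²² m³.
a = 4.216×10⁷ m = 42163 km.

r_sync ≈ 42200 km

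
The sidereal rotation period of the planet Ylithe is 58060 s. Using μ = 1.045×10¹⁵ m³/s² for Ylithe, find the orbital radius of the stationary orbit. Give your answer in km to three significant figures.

r_sync ≈ 44700 km

A synchronous orbit has period T, so by Kepler's third law a = (μT²/4π²)^(1/3).
μT²/4π² = 1.045×10¹⁵ × (5.806×10⁴)² / 39.48 = 8.923×10²² m³.
a = 4.469×10⁷ m = 44686 km.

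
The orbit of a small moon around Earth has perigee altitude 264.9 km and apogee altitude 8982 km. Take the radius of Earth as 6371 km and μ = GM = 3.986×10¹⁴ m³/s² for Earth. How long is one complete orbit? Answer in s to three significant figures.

r_p = 6371 + 264.9 = 6635.9 km = 6.6359×10⁶ m.
r_a = 6371 + 8982 = 15353 km = 1.5353×10⁷ m.
Semi-major axis a = (r_p + r_a)/2 = (6635.9 + 15353)/2 = 10994 km = 1.099×10⁷ m.
By Kepler's third law T = 2π√(a³/μ) = 2π × 1.826×10³ = 1.147×10⁴ s.

T ≈ 11500 s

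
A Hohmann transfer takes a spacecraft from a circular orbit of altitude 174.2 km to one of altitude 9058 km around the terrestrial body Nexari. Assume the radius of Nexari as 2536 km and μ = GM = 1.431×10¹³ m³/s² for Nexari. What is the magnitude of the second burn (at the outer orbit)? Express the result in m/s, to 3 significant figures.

r₁ = 2536 + 174.2 = 2710.2 km = 2.7102×10⁶ m.
r₂ = 2536 + 9058 = 11594 km = 1.1594×10⁷ m.
Transfer ellipse a_t = (r₁ + r₂)/2 = 7.152×10⁶ m.
At r₁: circular v_c1 = √(μ/r₁) = 2298 m/s; transfer-periapsis v_p = √[μ(2/r₁ − 1/a_t)] = 2926 m/s.
At r₂: circular v_c2 = √(μ/r₂) = 1111 m/s; transfer-apoapsis v_a = √[μ(2/r₂ − 1/a_t)] = 683.9 m/s.
Δv₂ = v_c2 − v_a = 427.1 m/s.

Δv ≈ 427 m/s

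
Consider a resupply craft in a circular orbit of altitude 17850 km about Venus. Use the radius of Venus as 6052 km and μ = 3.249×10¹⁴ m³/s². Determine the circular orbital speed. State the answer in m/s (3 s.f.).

r = 6052 + 17850 = 23902 km = 2.3902×10⁷ m.
For a circular orbit v = √(μ/r) = √(3.249×10¹⁴ / 2.390×10⁷) = √(1.359×10⁷) = 3687 m/s.

v ≈ 3690 m/s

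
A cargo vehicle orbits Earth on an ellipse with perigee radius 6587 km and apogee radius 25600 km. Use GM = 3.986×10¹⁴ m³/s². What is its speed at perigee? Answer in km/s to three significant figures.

v ≈ 9.81 km/s

Semi-major axis a = (r_p + r_a)/2 = 16094 km = 1.609×10⁷ m.
Vis-viva: v² = μ(2/r − 1/a) = 3.986×10¹⁴ × (3.036×10⁻⁷ − 6.214×10⁻⁸) = 9.626×10⁷ m²/s².
v = 9811 m/s = 9.811 km/s.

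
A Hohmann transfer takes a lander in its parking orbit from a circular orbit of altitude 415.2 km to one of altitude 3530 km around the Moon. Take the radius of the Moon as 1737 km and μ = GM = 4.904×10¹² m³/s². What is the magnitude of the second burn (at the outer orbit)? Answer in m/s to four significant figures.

Δv ≈ 230.0 m/s

r₁ = 1737 + 415.2 = 2152.2 km = 2.1522×10⁶ m.
r₂ = 1737 + 3530 = 5267.0 km = 5.2670×10⁶ m.
Transfer ellipse a_t = (r₁ + r₂)/2 = 3.710×10⁶ m.
At r₁: circular v_c1 = √(μ/r₁) = 1510 m/s; transfer-perilune v_p = √[μ(2/r₁ − 1/a_t)] = 1799 m/s.
At r₂: circular v_c2 = √(μ/r₂) = 964.9 m/s; transfer-apolune v_a = √[μ(2/r₂ − 1/a_t)] = 735.0 m/s.
Δv₂ = v_c2 − v_a = 230.0 m/s.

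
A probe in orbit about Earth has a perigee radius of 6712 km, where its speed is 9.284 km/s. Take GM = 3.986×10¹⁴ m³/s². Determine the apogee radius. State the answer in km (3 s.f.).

r_p = 6.712×10⁶ m.
Specific energy ε = v²/2 − μ/r = -1.629×10⁷ J/kg, so a = −μ/(2ε) = 1.223×10⁷ m.
The apsides satisfy r_p + r_a = 2a, so the apogee radius is 2a − r_p = 1.776×10⁷ m = 17757 km.

apogee radius ≈ 17800 km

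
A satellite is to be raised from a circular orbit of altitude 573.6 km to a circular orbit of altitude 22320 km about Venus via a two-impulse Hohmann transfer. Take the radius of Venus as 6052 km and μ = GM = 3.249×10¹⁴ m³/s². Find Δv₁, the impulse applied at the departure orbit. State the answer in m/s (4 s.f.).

r₁ = 6052 + 573.6 = 6625.6 km = 6.6256×10⁶ m.
r₂ = 6052 + 22320 = 28372 km = 2.8372×10⁷ m.
Transfer ellipse a_t = (r₁ + r₂)/2 = 1.750×10⁷ m.
At r₁: circular v_c1 = √(μ/r₁) = 7003 m/s; transfer-periapsis v_p = √[μ(2/r₁ − 1/a_t)] = 8917 m/s.
Δv₁ = v_p − v_c1 = 1914 m/s.

Δv ≈ 1914 m/s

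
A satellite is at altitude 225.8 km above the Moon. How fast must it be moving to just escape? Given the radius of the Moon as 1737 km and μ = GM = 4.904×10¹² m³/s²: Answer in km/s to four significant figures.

r = 1737 + 225.8 = 1962.8 km = 1.9628×10⁶ m.
Escape speed v_esc = √(2μ/r) = √(2 × 4.904×10¹² / 1.963×10⁶) = √(4.997×10⁶) = 2235 m/s.
= 2.235 km/s.

v_esc ≈ 2.235 km/s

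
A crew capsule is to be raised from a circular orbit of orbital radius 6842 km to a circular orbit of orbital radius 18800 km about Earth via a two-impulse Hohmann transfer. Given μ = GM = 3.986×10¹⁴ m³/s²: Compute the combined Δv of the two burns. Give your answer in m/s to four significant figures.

r₁ = 6842 km = 6.842×10⁶ m.
r₂ = 18800 km = 1.880×10⁷ m.
Transfer ellipse a_t = (r₁ + r₂)/2 = 1.282×10⁷ m.
At r₁: circular v_c1 = √(μ/r₁) = 7633 m/s; transfer-perigee v_p = √[μ(2/r₁ − 1/a_t)] = 9243 m/s.
Δv₁ = v_p − v_c1 = 1610 m/s.
At r₂: circular v_c2 = √(μ/r₂) = 4605 m/s; transfer-apogee v_a = √[μ(2/r₂ − 1/a_t)] = 3364 m/s.
Δv₂ = v_c2 − v_a = 1241 m/s.
Total Δv = Δv₁ + Δv₂ = 2851 m/s.

Δv_total ≈ 2851 m/s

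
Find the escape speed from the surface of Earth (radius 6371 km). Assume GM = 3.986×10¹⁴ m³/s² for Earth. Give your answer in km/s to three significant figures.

v_esc ≈ 11.2 km/s

r = R = 6.371×10⁶ m.
Escape speed v_esc = √(2μ/r) = √(2 × 3.986×10¹⁴ / 6.371×10⁶) = √(1.251×10⁸) = 11190 m/s.
= 11.19 km/s.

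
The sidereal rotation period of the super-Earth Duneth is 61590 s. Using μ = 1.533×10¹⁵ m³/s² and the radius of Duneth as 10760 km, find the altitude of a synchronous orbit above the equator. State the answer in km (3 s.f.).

A synchronous orbit has period T, so by Kepler's third law a = (μT²/4π²)^(1/3).
μT²/4π² = 1.533×10¹⁵ × (6.159×10⁴)² / 39.48 = 1.473×10²³ m³.
a = 5.281×10⁷ m = 52812 km.
Altitude h = a − R = 52812 − 10760 = 42052 km.

h_sync ≈ 42100 km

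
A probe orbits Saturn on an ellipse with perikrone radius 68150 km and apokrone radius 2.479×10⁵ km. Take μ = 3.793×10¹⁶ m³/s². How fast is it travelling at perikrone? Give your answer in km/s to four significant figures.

Semi-major axis a = (r_p + r_a)/2 = 1.5802×10⁵ km = 1.580×10⁸ m.
Vis-viva: v² = μ(2/r − 1/a) = 3.793×10¹⁶ × (2.935×10⁻⁸ − 6.328×10⁻⁹) = 8.731×10⁸ m²/s².
v = 29550 m/s = 29.55 km/s.

v ≈ 29.55 km/s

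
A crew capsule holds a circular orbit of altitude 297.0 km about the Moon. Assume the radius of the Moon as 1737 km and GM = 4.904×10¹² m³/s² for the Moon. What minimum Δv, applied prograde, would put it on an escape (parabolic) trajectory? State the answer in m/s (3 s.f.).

Δv ≈ 643 m/s

r = 1737 + 297.0 = 2034.0 km = 2.0340×10⁶ m.
Circular speed v_c = √(μ/r) = 1553 m/s.
Escape speed v_esc = √(2μ/r) = √2 × v_c = 2196 m/s.
Δv = v_esc − v_c = 643.2 m/s.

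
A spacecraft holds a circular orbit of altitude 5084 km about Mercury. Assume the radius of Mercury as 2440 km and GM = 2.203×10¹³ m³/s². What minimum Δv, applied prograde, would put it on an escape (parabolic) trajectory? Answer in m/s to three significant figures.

Δv ≈ 709 m/s

r = 2440 + 5084 = 7524.0 km = 7.5240×10⁶ m.
Circular speed v_c = √(μ/r) = 1711 m/s.
Escape speed v_esc = √(2μ/r) = √2 × v_c = 2420 m/s.
Δv = v_esc − v_c = 708.8 m/s.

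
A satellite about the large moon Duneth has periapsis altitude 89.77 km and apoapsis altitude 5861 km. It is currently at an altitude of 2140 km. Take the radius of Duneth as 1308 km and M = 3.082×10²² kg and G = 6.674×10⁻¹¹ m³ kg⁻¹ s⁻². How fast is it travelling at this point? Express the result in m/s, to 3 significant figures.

v ≈ 844 m/s

μ = GM = 6.674×10⁻¹¹ × 3.082×10²² = 2.057×10¹² m³/s².
r_p = 1308 + 89.77 = 1397.8 km = 1.3978×10⁶ m.
r_a = 1308 + 5861 = 7169.0 km = 7.1690×10⁶ m.
r = 1308 + 2140 = 3448.0 km = 3.448×10⁶ m.
Semi-major axis a = (r_p + r_a)/2 = 4283.4 km = 4.283×10⁶ m.
Vis-viva: v² = μ(2/r − 1/a) = 2.057×10¹² × (5.800×10⁻⁷ − 2.335×10⁻⁷) = 7.129×10⁵ m²/s².
v = 844.3 m/s.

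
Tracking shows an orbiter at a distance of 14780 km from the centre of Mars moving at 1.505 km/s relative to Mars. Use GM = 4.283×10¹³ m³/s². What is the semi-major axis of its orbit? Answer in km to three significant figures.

a ≈ 12100 km

r = 1.478×10⁷ m.
Specific orbital energy ε = v²/2 − μ/r = (1505)²/2 − 4.283×10¹³/1.478×10⁷ = -1.765×10⁶ J/kg.
Since ε = −μ/(2a), a = −μ/(2ε) = 1.213×10⁷ m = 12131 km.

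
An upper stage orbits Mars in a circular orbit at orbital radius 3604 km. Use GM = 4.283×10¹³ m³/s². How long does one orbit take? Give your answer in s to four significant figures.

T ≈ 6569 s

r = 3604 km = 3.604×10⁶ m.
Kepler's third law: T = 2π√(r³/μ) = 2π√((3.604×10⁶)³ / 4.283×10¹³).
r³/μ = 1.093×10⁶ s², so T = 2π × 1.045×10³ = 6.569×10³ s.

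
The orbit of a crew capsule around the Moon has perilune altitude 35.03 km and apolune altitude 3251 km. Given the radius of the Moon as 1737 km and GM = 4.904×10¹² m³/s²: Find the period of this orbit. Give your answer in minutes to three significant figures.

r_p = 1737 + 35.03 = 1772.0 km = 1.7720×10⁶ m.
r_a = 1737 + 3251 = 4988.0 km = 4.9880×10⁶ m.
Semi-major axis a = (r_p + r_a)/2 = (1772.0 + 4988.0)/2 = 3380.0 km = 3.380×10⁶ m.
By Kepler's third law T = 2π√(a³/μ) = 2π × 2.806×10³ = 1.763×10⁴ s.
= 293.9 minutes.

T ≈ 294 minutes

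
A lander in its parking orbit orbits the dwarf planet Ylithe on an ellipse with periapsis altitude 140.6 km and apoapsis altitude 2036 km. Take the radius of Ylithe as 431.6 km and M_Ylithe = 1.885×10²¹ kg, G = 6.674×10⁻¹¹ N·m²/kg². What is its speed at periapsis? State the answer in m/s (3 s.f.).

v ≈ 597 m/s

μ = GM = 6.674×10⁻¹¹ × 1.885×10²¹ = 1.258×10¹¹ m³/s².
r_p = 431.6 + 140.6 = 572.20 km = 5.7220×10⁵ m.
r_a = 431.6 + 2036 = 2467.6 km = 2.4676×10⁶ m.
Semi-major axis a = (r_p + r_a)/2 = 1519.9 km = 1.520×10⁶ m.
Vis-viva: v² = μ(2/r − 1/a) = 1.258×10¹¹ × (3.495×10⁻⁶ − 6.579×10⁻⁷) = 3.570×10⁵ m²/s².
v = 597.5 m/s.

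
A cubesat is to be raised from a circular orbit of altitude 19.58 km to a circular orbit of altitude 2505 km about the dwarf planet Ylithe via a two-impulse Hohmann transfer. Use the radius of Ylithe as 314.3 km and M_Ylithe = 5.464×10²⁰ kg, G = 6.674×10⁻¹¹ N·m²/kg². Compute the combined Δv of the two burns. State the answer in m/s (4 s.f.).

Δv_total ≈ 172.8 m/s

μ = GM = 6.674×10⁻¹¹ × 5.464×10²⁰ = 3.647×10¹⁰ m³/s².
r₁ = 314.3 + 19.58 = 333.88 km = 3.3388×10⁵ m.
r₂ = 314.3 + 2505 = 2819.3 km = 2.8193×10⁶ m.
Transfer ellipse a_t = (r₁ + r₂)/2 = 1.577×10⁶ m.
At r₁: circular v_c1 = √(μ/r₁) = 330.5 m/s; transfer-periapsis v_p = √[μ(2/r₁ − 1/a_t)] = 441.9 m/s.
Δv₁ = v_p − v_c1 = 111.5 m/s.
At r₂: circular v_c2 = √(μ/r₂) = 113.7 m/s; transfer-apoapsis v_a = √[μ(2/r₂ − 1/a_t)] = 52.34 m/s.
Δv₂ = v_c2 − v_a = 61.39 m/s.
Total Δv = Δv₁ + Δv₂ = 172.8 m/s.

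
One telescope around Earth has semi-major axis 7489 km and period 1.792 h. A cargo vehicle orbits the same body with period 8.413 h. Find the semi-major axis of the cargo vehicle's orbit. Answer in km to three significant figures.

Kepler's third law: a³ ∝ T², so a₂ = a₁ (T₂/T₁)^(2/3).
T₂/T₁ = 4.695, (T₂/T₁)^(2/3) = 2.804.
a₂ = 7489 × 2.804 = 21000 km.

a₂ ≈ 21000 km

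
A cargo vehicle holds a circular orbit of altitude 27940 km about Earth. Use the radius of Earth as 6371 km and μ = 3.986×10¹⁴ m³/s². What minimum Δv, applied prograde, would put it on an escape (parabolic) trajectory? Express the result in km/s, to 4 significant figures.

Δv ≈ 1.412 km/s

r = 6371 + 27940 = 34311 km = 3.4311×10⁷ m.
Circular speed v_c = √(μ/r) = 3408 m/s.
Escape speed v_esc = √(2μ/r) = √2 × v_c = 4820 m/s.
Δv = v_esc − v_c = 1412 m/s = 1.412 km/s.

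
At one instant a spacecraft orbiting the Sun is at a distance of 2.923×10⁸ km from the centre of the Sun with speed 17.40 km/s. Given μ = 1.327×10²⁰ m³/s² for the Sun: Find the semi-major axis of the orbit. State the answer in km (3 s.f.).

a ≈ 2.19×10⁸ km

r = 2.923×10¹¹ m.
Vis-viva rearranged: 1/a = 2/r − v²/μ = 6.842×10⁻¹² − 2.282×10⁻¹² = 4.561×10⁻¹² m⁻¹.
a = 2.193×10¹¹ m = 2.1926×10⁸ km.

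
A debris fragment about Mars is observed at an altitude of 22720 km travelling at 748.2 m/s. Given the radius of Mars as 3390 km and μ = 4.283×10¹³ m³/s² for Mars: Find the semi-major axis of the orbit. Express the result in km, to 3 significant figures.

r = 3390 + 22720 = 26110 km = 2.611×10⁷ m.
Vis-viva rearranged: 1/a = 2/r − v²/μ = 7.660×10⁻⁸ − 1.307×10⁻⁸ = 6.353×10⁻⁸ m⁻¹.
a = 1.574×10⁷ m = 15741 km.

a ≈ 15700 km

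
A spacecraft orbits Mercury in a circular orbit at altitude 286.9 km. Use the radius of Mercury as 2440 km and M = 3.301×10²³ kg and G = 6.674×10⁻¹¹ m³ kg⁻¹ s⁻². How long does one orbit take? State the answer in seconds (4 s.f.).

T ≈ 6028 seconds

μ = GM = 6.674×10⁻¹¹ × 3.301×10²³ = 2.203×10¹³ m³/s².
r = 2440 + 286.9 = 2726.9 km = 2.7269×10⁶ m.
Kepler's third law: T = 2π√(r³/μ) = 2π√((2.727×10⁶)³ / 2.203×10¹³).
r³/μ = 9.204×10⁵ s², so T = 2π × 9.594×10² = 6.028×10³ s.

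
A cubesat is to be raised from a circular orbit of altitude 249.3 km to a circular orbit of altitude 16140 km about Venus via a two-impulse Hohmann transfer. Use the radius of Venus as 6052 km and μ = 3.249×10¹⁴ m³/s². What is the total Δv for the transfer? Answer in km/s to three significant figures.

Δv_total ≈ 3.06 km/s

r₁ = 6052 + 249.3 = 6301.3 km = 6.3013×10⁶ m.
r₂ = 6052 + 16140 = 22192 km = 2.2192×10⁷ m.
Transfer ellipse a_t = (r₁ + r₂)/2 = 1.425×10⁷ m.
At r₁: circular v_c1 = √(μ/r₁) = 7181 m/s; transfer-periapsis v_p = √[μ(2/r₁ − 1/a_t)] = 8962 m/s.
Δv₁ = v_p − v_c1 = 1781 m/s.
At r₂: circular v_c2 = √(μ/r₂) = 3826 m/s; transfer-apoapsis v_a = √[μ(2/r₂ − 1/a_t)] = 2545 m/s.
Δv₂ = v_c2 − v_a = 1282 m/s.
Total Δv = Δv₁ + Δv₂ = 3063 m/s = 3.063 km/s.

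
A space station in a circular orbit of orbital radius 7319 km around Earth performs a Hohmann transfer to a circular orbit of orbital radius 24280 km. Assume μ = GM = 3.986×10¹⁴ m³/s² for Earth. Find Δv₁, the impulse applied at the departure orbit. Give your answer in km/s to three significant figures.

Δv ≈ 1.77 km/s

r₁ = 7319 km = 7.319×10⁶ m.
r₂ = 24280 km = 2.428×10⁷ m.
Transfer ellipse a_t = (r₁ + r₂)/2 = 1.580×10⁷ m.
At r₁: circular v_c1 = √(μ/r₁) = 7380 m/s; transfer-perigee v_p = √[μ(2/r₁ − 1/a_t)] = 9148 m/s.
Δv₁ = v_p − v_c1 = 1769 m/s.
= 1.769 km/s.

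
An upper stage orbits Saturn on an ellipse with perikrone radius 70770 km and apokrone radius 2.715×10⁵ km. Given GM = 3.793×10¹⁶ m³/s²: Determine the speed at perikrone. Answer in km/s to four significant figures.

v ≈ 29.16 km/s

Semi-major axis a = (r_p + r_a)/2 = 1.7114×10⁵ km = 1.711×10⁸ m.
Vis-viva: v² = μ(2/r − 1/a) = 3.793×10¹⁶ × (2.826×10⁻⁸ − 5.843×10⁻⁹) = 8.503×10⁸ m²/s².
v = 29160 m/s = 29.16 km/s.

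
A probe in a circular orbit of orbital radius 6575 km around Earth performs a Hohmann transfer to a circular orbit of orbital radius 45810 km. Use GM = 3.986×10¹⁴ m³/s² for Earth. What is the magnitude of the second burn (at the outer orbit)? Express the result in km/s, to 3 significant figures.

Δv ≈ 1.47 km/s

r₁ = 6575 km = 6.575×10⁶ m.
r₂ = 45810 km = 4.581×10⁷ m.
Transfer ellipse a_t = (r₁ + r₂)/2 = 2.619×10⁷ m.
At r₁: circular v_c1 = √(μ/r₁) = 7786 m/s; transfer-perigee v_p = √[μ(2/r₁ − 1/a_t)] = 10300 m/s.
At r₂: circular v_c2 = √(μ/r₂) = 2950 m/s; transfer-apogee v_a = √[μ(2/r₂ − 1/a_t)] = 1478 m/s.
Δv₂ = v_c2 − v_a = 1472 m/s.
= 1.472 km/s.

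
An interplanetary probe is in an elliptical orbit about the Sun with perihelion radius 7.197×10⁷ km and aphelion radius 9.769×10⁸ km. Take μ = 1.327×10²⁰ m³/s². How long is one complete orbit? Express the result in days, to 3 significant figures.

Semi-major axis a = (r_p + r_a)/2 = (7.1970×10⁷ + 9.7690×10⁸)/2 = 5.2444×10⁸ km = 5.244×10¹¹ m.
By Kepler's third law T = 2π√(a³/μ) = 2π × 3.297×10⁷ = 2.071×10⁸ s.
= 2398 days.

T ≈ 2400 days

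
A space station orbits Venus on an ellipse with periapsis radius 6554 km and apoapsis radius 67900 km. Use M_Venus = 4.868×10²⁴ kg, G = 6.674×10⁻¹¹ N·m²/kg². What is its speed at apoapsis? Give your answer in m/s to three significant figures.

μ = GM = 6.674×10⁻¹¹ × 4.868×10²⁴ = 3.249×10¹⁴ m³/s².
Semi-major axis a = (r_p + r_a)/2 = 37227 km = 3.723×10⁷ m.
Vis-viva: v² = μ(2/r − 1/a) = 3.249×10¹⁴ × (2.946×10⁻⁸ − 2.686×10⁻⁸) = 8.424×10⁵ m²/s².
v = 917.8 m/s.

v ≈ 918 m/s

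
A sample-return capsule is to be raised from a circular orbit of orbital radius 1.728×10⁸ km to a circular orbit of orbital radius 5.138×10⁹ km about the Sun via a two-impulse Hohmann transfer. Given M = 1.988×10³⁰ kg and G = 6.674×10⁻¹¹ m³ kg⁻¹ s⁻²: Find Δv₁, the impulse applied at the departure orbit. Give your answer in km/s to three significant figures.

μ = GM = 6.674×10⁻¹¹ × 1.988×10³⁰ = 1.327×10²⁰ m³/s².
r₁ = 1.728×10⁸ km = 1.728×10¹¹ m.
r₂ = 5.138×10⁹ km = 5.138×10¹² m.
Transfer ellipse a_t = (r₁ + r₂)/2 = 2.655×10¹² m.
At r₁: circular v_c1 = √(μ/r₁) = 27710 m/s; transfer-perihelion v_p = √[μ(2/r₁ − 1/a_t)] = 38540 m/s.
Δv₁ = v_p − v_c1 = 10830 m/s.
= 10.83 km/s.

Δv ≈ 10.8 km/s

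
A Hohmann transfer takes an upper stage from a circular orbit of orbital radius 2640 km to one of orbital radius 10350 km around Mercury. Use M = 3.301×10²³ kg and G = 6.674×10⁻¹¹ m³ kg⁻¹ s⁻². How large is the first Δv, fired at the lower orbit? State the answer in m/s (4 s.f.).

μ = GM = 6.674×10⁻¹¹ × 3.301×10²³ = 2.203×10¹³ m³/s².
r₁ = 2640 km = 2.640×10⁶ m.
r₂ = 10350 km = 1.035×10⁷ m.
Transfer ellipse a_t = (r₁ + r₂)/2 = 6.495×10⁶ m.
At r₁: circular v_c1 = √(μ/r₁) = 2889 m/s; transfer-periherm v_p = √[μ(2/r₁ − 1/a_t)] = 3647 m/s.
Δv₁ = v_p − v_c1 = 757.9 m/s.

Δv ≈ 757.9 m/s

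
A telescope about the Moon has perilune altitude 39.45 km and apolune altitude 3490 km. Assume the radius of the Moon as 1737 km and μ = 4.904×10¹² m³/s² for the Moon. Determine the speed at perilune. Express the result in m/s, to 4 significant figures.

r_p = 1737 + 39.45 = 1776.5 km = 1.7764×10⁶ m.
r_a = 1737 + 3490 = 5227.0 km = 5.2270×10⁶ m.
Semi-major axis a = (r_p + r_a)/2 = 3501.7 km = 3.502×10⁶ m.
Vis-viva: v² = μ(2/r − 1/a) = 4.904×10¹² × (1.126×10⁻⁶ − 2.856×10⁻⁷) = 4.121×10⁶ m²/s².
v = 2030 m/s.

v ≈ 2030 m/s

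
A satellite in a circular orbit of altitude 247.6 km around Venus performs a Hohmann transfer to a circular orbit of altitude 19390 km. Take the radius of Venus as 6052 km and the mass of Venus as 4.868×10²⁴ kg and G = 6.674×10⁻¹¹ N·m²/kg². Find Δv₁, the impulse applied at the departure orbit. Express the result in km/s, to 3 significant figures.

Δv ≈ 1.91 km/s

μ = GM = 6.674×10⁻¹¹ × 4.868×10²⁴ = 3.249×10¹⁴ m³/s².
r₁ = 6052 + 247.6 = 6299.6 km = 6.2996×10⁶ m.
r₂ = 6052 + 19390 = 25442 km = 2.5442×10⁷ m.
Transfer ellipse a_t = (r₁ + r₂)/2 = 1.587×10⁷ m.
At r₁: circular v_c1 = √(μ/r₁) = 7181 m/s; transfer-periapsis v_p = √[μ(2/r₁ − 1/a_t)] = 9093 m/s.
Δv₁ = v_p − v_c1 = 1911 m/s.
= 1.911 km/s.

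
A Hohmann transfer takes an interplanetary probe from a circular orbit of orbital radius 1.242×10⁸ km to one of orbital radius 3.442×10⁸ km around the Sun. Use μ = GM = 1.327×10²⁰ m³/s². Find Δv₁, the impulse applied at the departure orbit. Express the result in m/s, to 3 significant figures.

Δv ≈ 6940 m/s

r₁ = 1.242×10⁸ km = 1.242×10¹¹ m.
r₂ = 3.442×10⁸ km = 3.442×10¹¹ m.
Transfer ellipse a_t = (r₁ + r₂)/2 = 2.342×10¹¹ m.
At r₁: circular v_c1 = √(μ/r₁) = 32690 m/s; transfer-perihelion v_p = √[μ(2/r₁ − 1/a_t)] = 39630 m/s.
Δv₁ = v_p − v_c1 = 6940 m/s.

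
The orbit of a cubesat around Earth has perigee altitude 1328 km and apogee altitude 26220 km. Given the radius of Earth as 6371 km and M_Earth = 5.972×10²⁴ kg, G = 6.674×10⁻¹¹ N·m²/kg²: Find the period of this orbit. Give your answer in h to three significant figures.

T ≈ 7.90 h

μ = GM = 6.674×10⁻¹¹ × 5.972×10²⁴ = 3.986×10¹⁴ m³/s².
r_p = 6371 + 1328 = 7699.0 km = 7.6990×10⁶ m.
r_a = 6371 + 26220 = 32591 km = 3.2591×10⁷ m.
Semi-major axis a = (r_p + r_a)/2 = (7699.0 + 32591)/2 = 20145 km = 2.014×10⁷ m.
By Kepler's third law T = 2π√(a³/μ) = 2π × 4.529×10³ = 2.846×10⁴ s.
= 7.905 h.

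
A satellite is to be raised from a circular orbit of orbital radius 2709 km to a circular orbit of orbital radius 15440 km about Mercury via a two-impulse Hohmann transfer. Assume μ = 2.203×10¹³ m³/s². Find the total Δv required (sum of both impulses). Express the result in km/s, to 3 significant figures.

r₁ = 2709 km = 2.709×10⁶ m.
r₂ = 15440 km = 1.544×10⁷ m.
Transfer ellipse a_t = (r₁ + r₂)/2 = 9.074×10⁶ m.
At r₁: circular v_c1 = √(μ/r₁) = 2852 m/s; transfer-periherm v_p = √[μ(2/r₁ − 1/a_t)] = 3720 m/s.
Δv₁ = v_p − v_c1 = 868.1 m/s.
At r₂: circular v_c2 = √(μ/r₂) = 1194 m/s; transfer-apoherm v_a = √[μ(2/r₂ − 1/a_t)] = 652.6 m/s.
Δv₂ = v_c2 − v_a = 541.8 m/s.
Total Δv = Δv₁ + Δv₂ = 1410 m/s = 1.410 km/s.

Δv_total ≈ 1.41 km/s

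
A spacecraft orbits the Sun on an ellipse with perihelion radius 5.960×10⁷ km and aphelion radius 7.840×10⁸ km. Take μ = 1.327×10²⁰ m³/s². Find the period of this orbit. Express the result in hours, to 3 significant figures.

Semi-major axis a = (r_p + r_a)/2 = (5.9600×10⁷ + 7.8400×10⁸)/2 = 4.2180×10⁸ km = 4.218×10¹¹ m.
By Kepler's third law T = 2π√(a³/μ) = 2π × 2.378×10⁷ = 1.494×10⁸ s.
= 41510 hours.

T ≈ 41500 hours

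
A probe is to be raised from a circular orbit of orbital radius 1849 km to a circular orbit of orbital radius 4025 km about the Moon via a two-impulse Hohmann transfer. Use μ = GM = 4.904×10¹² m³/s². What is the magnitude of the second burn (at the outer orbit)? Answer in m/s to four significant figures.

Δv ≈ 228.0 m/s

r₁ = 1849 km = 1.849×10⁶ m.
r₂ = 4025 km = 4.025×10⁶ m.
Transfer ellipse a_t = (r₁ + r₂)/2 = 2.937×10⁶ m.
At r₁: circular v_c1 = √(μ/r₁) = 1629 m/s; transfer-perilune v_p = √[μ(2/r₁ − 1/a_t)] = 1907 m/s.
At r₂: circular v_c2 = √(μ/r₂) = 1104 m/s; transfer-apolune v_a = √[μ(2/r₂ − 1/a_t)] = 875.8 m/s.
Δv₂ = v_c2 − v_a = 228.0 m/s.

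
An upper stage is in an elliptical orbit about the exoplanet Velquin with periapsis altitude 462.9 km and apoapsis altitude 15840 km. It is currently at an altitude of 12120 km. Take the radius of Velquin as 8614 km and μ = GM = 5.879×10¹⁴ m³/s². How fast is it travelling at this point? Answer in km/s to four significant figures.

v ≈ 4.652 km/s

r_p = 8614 + 462.9 = 9076.9 km = 9.0769×10⁶ m.
r_a = 8614 + 15840 = 24454 km = 2.4454×10⁷ m.
r = 8614 + 12120 = 20734 km = 2.073×10⁷ m.
Semi-major axis a = (r_p + r_a)/2 = 16765 km = 1.677×10⁷ m.
Vis-viva: v² = μ(2/r − 1/a) = 5.879×10¹⁴ × (9.646×10⁻⁸ − 5.965×10⁻⁸) = 2.164×10⁷ m²/s².
v = 4652 m/s = 4.652 km/s.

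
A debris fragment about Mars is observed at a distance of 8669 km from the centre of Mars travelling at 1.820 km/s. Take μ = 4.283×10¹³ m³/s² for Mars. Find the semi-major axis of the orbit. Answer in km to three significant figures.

a ≈ 6520 km

r = 8.669×10⁶ m.
Specific orbital energy ε = v²/2 − μ/r = (1820)²/2 − 4.283×10¹³/8.669×10⁶ = -3.284×10⁶ J/kg.
Since ε = −μ/(2a), a = −μ/(2ε) = 6.520×10⁶ m = 6520.2 km.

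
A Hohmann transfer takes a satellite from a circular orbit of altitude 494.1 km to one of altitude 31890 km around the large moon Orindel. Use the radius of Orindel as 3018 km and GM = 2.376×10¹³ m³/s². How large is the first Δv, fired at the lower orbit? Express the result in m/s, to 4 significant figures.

Δv ≈ 905.2 m/s

r₁ = 3018 + 494.1 = 3512.1 km = 3.5121×10⁶ m.
r₂ = 3018 + 31890 = 34908 km = 3.4908×10⁷ m.
Transfer ellipse a_t = (r₁ + r₂)/2 = 1.921×10⁷ m.
At r₁: circular v_c1 = √(μ/r₁) = 2601 m/s; transfer-periapsis v_p = √[μ(2/r₁ − 1/a_t)] = 3506 m/s.
Δv₁ = v_p − v_c1 = 905.2 m/s.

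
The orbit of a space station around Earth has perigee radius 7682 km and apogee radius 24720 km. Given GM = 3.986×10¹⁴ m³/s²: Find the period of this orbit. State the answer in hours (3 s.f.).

Semi-major axis a = (r_p + r_a)/2 = (7682.0 + 24720)/2 = 16201 km = 1.620×10⁷ m.
By Kepler's third law T = 2π√(a³/μ) = 2π × 3.266×10³ = 2.052×10⁴ s.
= 5.701 hours.

T ≈ 5.70 hours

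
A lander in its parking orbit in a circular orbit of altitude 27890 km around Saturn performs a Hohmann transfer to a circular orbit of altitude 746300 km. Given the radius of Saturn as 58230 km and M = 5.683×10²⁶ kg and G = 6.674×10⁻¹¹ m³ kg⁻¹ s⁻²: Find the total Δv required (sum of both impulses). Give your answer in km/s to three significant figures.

μ = GM = 6.674×10⁻¹¹ × 5.683×10²⁶ = 3.793×10¹⁶ m³/s².
r₁ = 58230 + 27890 = 86120 km = 8.6120×10⁷ m.
r₂ = 58230 + 746300 = 804530 km = 8.0453×10⁸ m.
Transfer ellipse a_t = (r₁ + r₂)/2 = 4.453×10⁸ m.
At r₁: circular v_c1 = √(μ/r₁) = 20990 m/s; transfer-perikrone v_p = √[μ(2/r₁ − 1/a_t)] = 28210 m/s.
Δv₁ = v_p − v_c1 = 7221 m/s.
At r₂: circular v_c2 = √(μ/r₂) = 6866 m/s; transfer-apokrone v_a = √[μ(2/r₂ − 1/a_t)] = 3019 m/s.
Δv₂ = v_c2 − v_a = 3847 m/s.
Total Δv = Δv₁ + Δv₂ = 11070 m/s = 11.07 km/s.

Δv_total ≈ 11.1 km/s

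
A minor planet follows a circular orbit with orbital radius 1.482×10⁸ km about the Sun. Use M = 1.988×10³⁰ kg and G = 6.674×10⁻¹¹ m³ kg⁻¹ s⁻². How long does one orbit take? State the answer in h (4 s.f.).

T ≈ 8645 h

μ = GM = 6.674×10⁻¹¹ × 1.988×10³⁰ = 1.327×10²⁰ m³/s².
r = 1.482×10⁸ km = 1.482×10¹¹ m.
Kepler's third law: T = 2π√(r³/μ) = 2π√((1.482×10¹¹)³ / 1.327×10²⁰).
r³/μ = 2.453×10¹³ s², so T = 2π × 4.953×10⁶ = 3.112×10⁷ s.
Converting: 3.112×10⁷ s ÷ 3600 = 8645 h.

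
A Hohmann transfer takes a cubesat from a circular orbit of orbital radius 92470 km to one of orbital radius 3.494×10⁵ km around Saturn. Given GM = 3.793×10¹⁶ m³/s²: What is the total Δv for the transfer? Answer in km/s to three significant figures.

r₁ = 92470 km = 9.247×10⁷ m.
r₂ = 3.494×10⁵ km = 3.494×10⁸ m.
Transfer ellipse a_t = (r₁ + r₂)/2 = 2.209×10⁸ m.
At r₁: circular v_c1 = √(μ/r₁) = 20250 m/s; transfer-perikrone v_p = √[μ(2/r₁ − 1/a_t)] = 25470 m/s.
Δv₁ = v_p − v_c1 = 5216 m/s.
At r₂: circular v_c2 = √(μ/r₂) = 10420 m/s; transfer-apokrone v_a = √[μ(2/r₂ − 1/a_t)] = 6741 m/s.
Δv₂ = v_c2 − v_a = 3679 m/s.
Total Δv = Δv₁ + Δv₂ = 8895 m/s = 8.895 km/s.

Δv_total ≈ 8.89 km/s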